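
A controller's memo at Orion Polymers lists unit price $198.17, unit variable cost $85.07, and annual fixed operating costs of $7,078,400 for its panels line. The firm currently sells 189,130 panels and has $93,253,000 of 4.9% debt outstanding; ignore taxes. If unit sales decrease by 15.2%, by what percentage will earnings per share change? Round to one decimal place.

Total contribution margin = 189,130 × $113.10 = $21,390,603.00.
Subtracting fixed costs: EBIT = $21,390,603.00 − $7,078,400 = $14,312,203.00.
After interest of $4,569,397.00, pre-tax earnings = $9,742,806.00.
Degree of combined leverage = contribution ÷ (EBIT − I) = $21,390,603.00 ÷ $9,742,806.00 = 2.1955.
EPS therefore changes by 2.1955 × (-15.2%) = -33.4%.

-33.4%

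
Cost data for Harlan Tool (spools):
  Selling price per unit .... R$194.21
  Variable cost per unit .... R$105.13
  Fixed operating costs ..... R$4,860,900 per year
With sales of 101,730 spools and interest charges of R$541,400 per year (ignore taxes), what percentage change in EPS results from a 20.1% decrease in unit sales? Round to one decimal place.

Contribution at this volume is 101,730 × R$89.08 = R$9,062,108.40.
Operating income = contribution − fixed costs = R$9,062,108.40 − R$4,860,900 = R$4,201,208.40.
After interest of R$541,400.00, pre-tax earnings = R$3,659,808.40.
DCL = total CM / (EBIT − I) = R$9,062,108.40 / R$3,659,808.40 = 2.4761.
EPS therefore changes by 2.4761 × (-20.1%) = -49.8%.

-49.8%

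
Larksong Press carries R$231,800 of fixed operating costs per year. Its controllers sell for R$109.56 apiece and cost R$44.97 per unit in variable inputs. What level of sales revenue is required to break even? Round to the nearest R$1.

R$393,188

CM per unit = R$109.56 − R$44.97 = R$64.59; CM ratio = R$64.59 / R$109.56 = 0.5895.
Break-even revenue = fixed costs × price ÷ CM = R$231,800 × R$109.56 ÷ R$64.59 = R$393,188.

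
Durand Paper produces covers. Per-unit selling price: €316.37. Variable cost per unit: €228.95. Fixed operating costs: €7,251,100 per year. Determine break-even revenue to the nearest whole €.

€26,241,484

Contribution margin per unit = €316.37 − €228.95 = €87.42, a CM ratio of €87.42 ÷ €316.37 = 0.2763.
Break-even revenue = fixed costs × price ÷ CM = €7,251,100 × €316.37 ÷ €87.42 = €26,241,484.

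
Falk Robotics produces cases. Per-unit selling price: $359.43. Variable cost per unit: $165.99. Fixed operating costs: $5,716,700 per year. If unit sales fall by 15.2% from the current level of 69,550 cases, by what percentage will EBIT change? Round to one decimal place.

At 69,550 units, contribution = 69,550 × $193.44 = $13,453,752.00.
Operating income = contribution − fixed costs = $13,453,752.00 − $5,716,700 = $7,737,052.00.
Degree of operating leverage = $13,453,752.00 / $7,737,052.00 = 1.7389.
%ΔEBIT = DOL × %ΔSales = 1.7389 × -15.2% = -26.4%.

-26.4%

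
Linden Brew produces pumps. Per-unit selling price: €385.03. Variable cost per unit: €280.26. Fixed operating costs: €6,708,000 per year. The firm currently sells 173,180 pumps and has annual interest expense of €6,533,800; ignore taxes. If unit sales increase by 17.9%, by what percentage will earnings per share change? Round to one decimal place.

+66.3%

Total contribution margin = 173,180 × €104.77 = €18,144,068.60.
EBIT = €18,144,068.60 − €6,708,000 = €11,436,068.60.
Interest = €6,533,800.00, so EBIT − I = €4,902,268.60.
Degree of combined leverage = contribution ÷ (EBIT − I) = €18,144,068.60 ÷ €4,902,268.60 = 3.7012.
%ΔEPS = DCL × %ΔSales = 3.7012 × +17.9% = +66.3%.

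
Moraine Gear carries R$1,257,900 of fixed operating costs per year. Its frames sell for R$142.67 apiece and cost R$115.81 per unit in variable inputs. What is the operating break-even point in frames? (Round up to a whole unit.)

46,832 frames

Contribution margin per unit = R$142.67 − R$115.81 = R$26.86.
Break-even Q = R$1,257,900 / R$26.86 = 46,831.72 → 46,832 frames.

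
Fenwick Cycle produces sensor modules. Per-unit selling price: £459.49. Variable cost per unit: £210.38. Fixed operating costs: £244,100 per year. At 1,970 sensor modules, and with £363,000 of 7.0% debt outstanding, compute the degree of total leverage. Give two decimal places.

2.22

At 1,970 units, contribution = 1,970 × £249.11 = £490,746.70.
Operating income = contribution − fixed costs = £490,746.70 − £244,100 = £246,646.70. Interest = £25,410.00.
DOL = £490,746.70 ÷ £246,646.70 = 1.9897; DFL = £246,646.70 ÷ £221,236.70 = 1.1149.
DCL = DOL × DFL = 1.9897 × 1.1149 = 2.2183.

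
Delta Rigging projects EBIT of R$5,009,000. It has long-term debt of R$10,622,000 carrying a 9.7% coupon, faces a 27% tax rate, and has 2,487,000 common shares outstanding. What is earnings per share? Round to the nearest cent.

R$1.17

Interest = R$1,030,334.00, so EBT = R$5,009,000 − R$1,030,334.00 = R$3,978,666.00.
Net income = R$3,978,666.00 × (1 − 0.27) = R$2,904,426.18.
EPS = R$2,904,426.18 ÷ 2,487,000 = R$1.17.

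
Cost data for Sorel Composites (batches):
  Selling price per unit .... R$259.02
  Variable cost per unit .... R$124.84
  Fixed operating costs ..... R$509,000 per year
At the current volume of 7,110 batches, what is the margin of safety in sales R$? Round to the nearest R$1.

R$859,063

Unit CM = price − variable cost = R$259.02 − R$124.84 = R$134.18. Break-even units = R$509,000 ÷ R$134.18 = 3,793.41; break-even revenue = 3,793.41 × R$259.02 = R$982,569.53.
Actual sales revenue = 7,110 × R$259.02 = R$1,841,632.20.
Margin of safety = R$1,841,632.20 − R$982,569.53 = R$859,063.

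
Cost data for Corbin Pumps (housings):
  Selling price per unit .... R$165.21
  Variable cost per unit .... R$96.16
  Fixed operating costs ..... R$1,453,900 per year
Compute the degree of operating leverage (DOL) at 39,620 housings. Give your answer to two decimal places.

At 39,620 units, contribution = 39,620 × R$69.05 = R$2,735,761.00.
Operating income = contribution − fixed costs = R$2,735,761.00 − R$1,453,900 = R$1,281,861.00.
So DOL = total CM / EBIT = R$2,735,761.00 / R$1,281,861.00 = 2.1342.

2.13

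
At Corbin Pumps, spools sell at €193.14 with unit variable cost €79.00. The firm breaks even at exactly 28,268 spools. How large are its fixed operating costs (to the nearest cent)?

€3,226,509.52

Each unit contributes €193.14 − €79.00 = €114.14.
Since BE = FC / CM, FC = 28,268 × €114.14 = €3,226,509.52.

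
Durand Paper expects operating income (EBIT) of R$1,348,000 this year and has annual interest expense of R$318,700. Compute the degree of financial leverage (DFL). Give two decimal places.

Annual interest charges come to R$318,700.00.
DFL = EBIT ÷ (EBIT − I) = R$1,348,000 ÷ (R$1,348,000 − R$318,700.00) = R$1,348,000 ÷ R$1,029,300.00 = 1.3096.

1.31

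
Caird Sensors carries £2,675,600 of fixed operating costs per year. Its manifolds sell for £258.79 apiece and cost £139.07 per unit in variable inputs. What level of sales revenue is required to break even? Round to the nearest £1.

£5,783,650

CM per unit = £258.79 − £139.07 = £119.72; CM ratio = £119.72 / £258.79 = 0.4626.
Break-even revenue = fixed costs × price ÷ CM = £2,675,600 × £258.79 ÷ £119.72 = £5,783,650.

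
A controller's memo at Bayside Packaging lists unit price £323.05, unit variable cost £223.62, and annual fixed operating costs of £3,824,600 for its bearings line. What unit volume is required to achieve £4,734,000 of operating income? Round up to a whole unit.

86,077 bearings

Each unit contributes £323.05 − £223.62 = £99.43.
Required volume = (fixed costs + target profit) ÷ CM = (£3,824,600 + £4,734,000) ÷ £99.43 = 86,076.64, so 86,077 bearings.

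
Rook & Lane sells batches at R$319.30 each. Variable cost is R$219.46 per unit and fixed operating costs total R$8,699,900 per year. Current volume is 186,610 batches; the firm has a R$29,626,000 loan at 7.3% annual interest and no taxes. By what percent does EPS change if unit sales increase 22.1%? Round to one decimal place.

+53.0%

Total contribution margin = 186,610 × R$99.84 = R$18,631,142.40.
EBIT = R$18,631,142.40 − R$8,699,900 = R$9,931,242.40.
After interest of R$2,162,698.00, pre-tax earnings = R$7,768,544.40.
Degree of combined leverage = contribution ÷ (EBIT − I) = R$18,631,142.40 ÷ R$7,768,544.40 = 2.3983.
EPS therefore changes by 2.3983 × (+22.1%) = +53.0%.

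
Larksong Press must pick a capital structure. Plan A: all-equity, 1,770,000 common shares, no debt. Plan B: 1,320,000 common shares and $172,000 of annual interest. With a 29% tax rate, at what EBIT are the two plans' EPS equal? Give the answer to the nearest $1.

$676,533

Set EPS_A = EPS_B: (EBIT − $0)(1 − 0.29) ÷ 1,770,000 = (EBIT − $172,000)(1 − 0.29) ÷ 1,320,000.
The (1 − t) factor cancels: (EBIT − 0) × 1,320,000 = (EBIT − 172,000) × 1,770,000.
EBIT × (1,770,000 − 1,320,000) = 172,000 × 1,770,000 − 0 × 1,320,000 = 304,440,000,000, so EBIT = 304,440,000,000 ÷ 450,000 = 676,533.33.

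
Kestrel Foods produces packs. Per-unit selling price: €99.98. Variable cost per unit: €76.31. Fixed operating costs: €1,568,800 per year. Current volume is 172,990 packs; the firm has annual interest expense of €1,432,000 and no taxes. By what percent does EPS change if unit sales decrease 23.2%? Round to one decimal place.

-86.8%

Contribution at this volume is 172,990 × €23.67 = €4,094,673.30.
Operating income = contribution − fixed costs = €4,094,673.30 − €1,568,800 = €2,525,873.30.
Interest = €1,432,000.00, so EBIT − I = €1,093,873.30.
DCL = total CM / (EBIT − I) = €4,094,673.30 / €1,093,873.30 = 3.7433.
%ΔEPS = DCL × %ΔSales = 3.7433 × -23.2% = -86.8%.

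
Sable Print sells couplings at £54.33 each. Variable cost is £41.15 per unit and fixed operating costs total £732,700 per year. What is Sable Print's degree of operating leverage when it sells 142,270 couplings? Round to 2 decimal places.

Total contribution margin = 142,270 × £13.18 = £1,875,118.60.
Subtracting fixed costs: EBIT = £1,875,118.60 − £732,700 = £1,142,418.60.
Degree of operating leverage = £1,875,118.60 / £1,142,418.60 = 1.6414.

1.64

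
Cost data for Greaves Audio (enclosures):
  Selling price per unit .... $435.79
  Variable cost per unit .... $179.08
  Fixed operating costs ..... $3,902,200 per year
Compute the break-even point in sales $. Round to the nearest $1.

$6,624,361

Contribution margin per unit = $435.79 − $179.08 = $256.71, a CM ratio of $256.71 ÷ $435.79 = 0.5891.
Break-even revenue = fixed costs × price ÷ CM = $3,902,200 × $435.79 ÷ $256.71 = $6,624,361.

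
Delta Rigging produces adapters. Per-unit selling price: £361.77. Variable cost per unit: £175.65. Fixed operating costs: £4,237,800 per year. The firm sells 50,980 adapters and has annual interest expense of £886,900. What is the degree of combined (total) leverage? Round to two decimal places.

Total contribution margin = 50,980 × £186.12 = £9,488,397.60.
Subtracting fixed costs: EBIT = £9,488,397.60 − £4,237,800 = £5,250,597.60. Interest = £886,900.00, so EBIT − I = £4,363,697.60.
DCL = contribution ÷ (EBIT − I) = £9,488,397.60 ÷ £4,363,697.60 = 2.1744.

2.17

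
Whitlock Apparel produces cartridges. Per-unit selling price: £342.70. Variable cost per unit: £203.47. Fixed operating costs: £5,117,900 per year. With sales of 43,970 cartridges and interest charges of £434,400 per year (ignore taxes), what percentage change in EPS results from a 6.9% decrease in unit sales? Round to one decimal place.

-74.2%

Total contribution margin = 43,970 × £139.23 = £6,121,943.10.
Operating income = contribution − fixed costs = £6,121,943.10 − £5,117,900 = £1,004,043.10.
Interest = £434,400.00, so EBIT − I = £569,643.10.
Degree of combined leverage = contribution ÷ (EBIT − I) = £6,121,943.10 ÷ £569,643.10 = 10.7470.
EPS therefore changes by 10.7470 × (-6.9%) = -74.2%.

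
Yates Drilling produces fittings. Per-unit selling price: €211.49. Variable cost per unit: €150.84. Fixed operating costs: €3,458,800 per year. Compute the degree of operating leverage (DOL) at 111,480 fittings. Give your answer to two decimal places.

2.05

Contribution at this volume is 111,480 × €60.65 = €6,761,262.00.
EBIT = €6,761,262.00 − €3,458,800 = €3,302,462.00.
So DOL = total CM / EBIT = €6,761,262.00 / €3,302,462.00 = 2.0473.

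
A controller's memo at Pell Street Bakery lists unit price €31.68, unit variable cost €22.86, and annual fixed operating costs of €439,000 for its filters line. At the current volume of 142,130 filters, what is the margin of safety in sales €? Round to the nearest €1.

Contribution margin per unit = €31.68 − €22.86 = €8.82. Break-even units = €439,000 ÷ €8.82 = 49,773.24; break-even revenue = 49,773.24 × €31.68 = €1,576,816.33.
Current sales = 142,130 × €31.68 = €4,502,678.40.
Margin of safety = €4,502,678.40 − €1,576,816.33 = €2,925,862.

€2,925,862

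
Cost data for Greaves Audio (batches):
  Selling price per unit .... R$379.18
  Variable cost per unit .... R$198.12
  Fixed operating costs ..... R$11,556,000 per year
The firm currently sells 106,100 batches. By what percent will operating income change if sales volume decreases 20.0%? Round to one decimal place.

Total contribution margin = 106,100 × R$181.06 = R$19,210,466.00.
Subtracting fixed costs: EBIT = R$19,210,466.00 − R$11,556,000 = R$7,654,466.00.
DOL = contribution ÷ EBIT = R$19,210,466.00 ÷ R$7,654,466.00 = 2.5097.
Operating income changes by 2.5097 × -20.0% = -50.2%.

-50.2%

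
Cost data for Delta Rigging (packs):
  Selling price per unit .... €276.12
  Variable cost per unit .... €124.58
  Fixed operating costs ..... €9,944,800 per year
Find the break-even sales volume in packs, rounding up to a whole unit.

Contribution margin per unit = €276.12 − €124.58 = €151.54.
Units to break even: €9,944,800 ÷ €151.54 = 65,624.92, rounded up to 65,625.

65,625 packs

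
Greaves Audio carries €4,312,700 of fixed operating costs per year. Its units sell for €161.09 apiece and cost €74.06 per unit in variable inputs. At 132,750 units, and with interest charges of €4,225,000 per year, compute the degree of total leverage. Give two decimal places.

Contribution at this volume is 132,750 × €87.03 = €11,553,232.50.
Subtracting fixed costs: EBIT = €11,553,232.50 − €4,312,700 = €7,240,532.50. Interest = €4,225,000.00, so EBIT − I = €3,015,532.50.
Degree of total leverage = total CM / (EBIT − interest) = €11,553,232.50 / €3,015,532.50 = 3.8312.

3.83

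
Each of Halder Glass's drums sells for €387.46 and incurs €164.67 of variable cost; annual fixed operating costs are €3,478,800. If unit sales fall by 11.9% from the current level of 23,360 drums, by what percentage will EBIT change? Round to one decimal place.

-35.9%

Total contribution margin = 23,360 × €222.79 = €5,204,374.40.
Subtracting fixed costs: EBIT = €5,204,374.40 − €3,478,800 = €1,725,574.40.
So DOL = total CM / EBIT = €5,204,374.40 / €1,725,574.40 = 3.0160.
Operating income changes by 3.0160 × -11.9% = -35.9%.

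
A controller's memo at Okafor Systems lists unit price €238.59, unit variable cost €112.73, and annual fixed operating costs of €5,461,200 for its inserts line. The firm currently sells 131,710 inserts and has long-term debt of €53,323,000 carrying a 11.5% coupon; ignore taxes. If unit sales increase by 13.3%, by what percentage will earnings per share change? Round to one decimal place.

Contribution at this volume is 131,710 × €125.86 = €16,577,020.60.
Operating income = contribution − fixed costs = €16,577,020.60 − €5,461,200 = €11,115,820.60.
Interest = €6,132,145.00, so EBIT − I = €4,983,675.60.
DCL = total CM / (EBIT − I) = €16,577,020.60 / €4,983,675.60 = 3.3263.
EPS therefore changes by 3.3263 × (+13.3%) = +44.2%.

+44.2%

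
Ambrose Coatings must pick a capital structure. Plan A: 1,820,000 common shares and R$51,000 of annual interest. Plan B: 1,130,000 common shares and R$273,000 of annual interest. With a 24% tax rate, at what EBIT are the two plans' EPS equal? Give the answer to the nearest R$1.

At indifference, (EBIT − 51,000)(1 − t)/1,820,000 = (EBIT − 273,000)(1 − t)/1,130,000.
The (1 − t) factor cancels: (EBIT − 51,000) × 1,130,000 = (EBIT − 273,000) × 1,820,000.
EBIT × (1,820,000 − 1,130,000) = 273,000 × 1,820,000 − 51,000 × 1,130,000 = 439,230,000,000, so EBIT = 439,230,000,000 ÷ 690,000 = 636,565.22.

R$636,565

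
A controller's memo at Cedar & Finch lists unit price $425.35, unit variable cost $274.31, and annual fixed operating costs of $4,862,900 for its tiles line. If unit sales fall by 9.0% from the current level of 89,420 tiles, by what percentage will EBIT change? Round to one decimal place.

At 89,420 units, contribution = 89,420 × $151.04 = $13,505,996.80.
Operating income = contribution − fixed costs = $13,505,996.80 − $4,862,900 = $8,643,096.80.
So DOL = total CM / EBIT = $13,505,996.80 / $8,643,096.80 = 1.5626.
%ΔEBIT = DOL × %ΔSales = 1.5626 × -9.0% = -14.1%.

-14.1%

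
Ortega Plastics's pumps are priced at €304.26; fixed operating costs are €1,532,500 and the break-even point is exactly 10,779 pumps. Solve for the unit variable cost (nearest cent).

Contribution per unit must be FC / Q = €1,532,500 / 10,779 = €142.1746.
Hence VC = price − CM = €304.26 − €142.1746 = €162.09.

€162.09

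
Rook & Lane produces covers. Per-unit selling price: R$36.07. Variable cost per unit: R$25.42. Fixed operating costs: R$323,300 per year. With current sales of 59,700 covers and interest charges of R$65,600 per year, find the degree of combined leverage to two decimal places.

2.58

Contribution at this volume is 59,700 × R$10.65 = R$635,805.00.
EBIT = R$635,805.00 − R$323,300 = R$312,505.00. Interest = R$65,600.00.
DOL = R$635,805.00 ÷ R$312,505.00 = 2.0345; DFL = R$312,505.00 ÷ R$246,905.00 = 1.2657.
DCL = DOL × DFL = 2.0345 × 1.2657 = 2.5751.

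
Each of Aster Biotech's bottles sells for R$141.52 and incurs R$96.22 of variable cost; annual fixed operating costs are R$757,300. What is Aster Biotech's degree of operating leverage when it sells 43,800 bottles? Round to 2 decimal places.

1.62

At 43,800 units, contribution = 43,800 × R$45.30 = R$1,984,140.00.
Subtracting fixed costs: EBIT = R$1,984,140.00 − R$757,300 = R$1,226,840.00.
Degree of operating leverage = R$1,984,140.00 / R$1,226,840.00 = 1.6173.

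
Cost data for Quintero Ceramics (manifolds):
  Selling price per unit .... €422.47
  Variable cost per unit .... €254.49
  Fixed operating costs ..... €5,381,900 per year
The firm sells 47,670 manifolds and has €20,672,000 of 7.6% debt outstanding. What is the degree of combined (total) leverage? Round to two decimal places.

7.59

At 47,670 units, contribution = 47,670 × €167.98 = €8,007,606.60.
EBIT = €8,007,606.60 − €5,381,900 = €2,625,706.60. Interest = €1,571,072.00.
DOL = €8,007,606.60 ÷ €2,625,706.60 = 3.0497; DFL = €2,625,706.60 ÷ €1,054,634.60 = 2.4897.
Combined leverage = 3.0497 × 2.4897 = 7.5928.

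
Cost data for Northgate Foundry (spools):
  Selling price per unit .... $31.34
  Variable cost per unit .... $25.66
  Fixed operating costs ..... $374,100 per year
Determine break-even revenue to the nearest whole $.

$2,064,136

Contribution margin per unit = $31.34 − $25.66 = $5.68, a CM ratio of $5.68 ÷ $31.34 = 0.1812.
Break-even revenue = fixed costs × price ÷ CM = $374,100 × $31.34 ÷ $5.68 = $2,064,136.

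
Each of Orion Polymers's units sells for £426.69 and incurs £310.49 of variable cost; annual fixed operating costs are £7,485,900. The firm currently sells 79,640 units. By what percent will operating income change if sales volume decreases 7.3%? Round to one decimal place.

Contribution at this volume is 79,640 × £116.20 = £9,254,168.00.
Operating income = contribution − fixed costs = £9,254,168.00 − £7,485,900 = £1,768,268.00.
Degree of operating leverage = £9,254,168.00 / £1,768,268.00 = 5.2335.
So EBIT moves 5.2335 × (-7.3%) = -38.2%.

-38.2%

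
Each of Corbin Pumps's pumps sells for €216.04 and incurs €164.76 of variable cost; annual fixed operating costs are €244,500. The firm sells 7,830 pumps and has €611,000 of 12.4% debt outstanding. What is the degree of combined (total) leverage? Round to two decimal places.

At 7,830 units, contribution = 7,830 × €51.28 = €401,522.40.
EBIT = €401,522.40 − €244,500 = €157,022.40. Interest = €75,764.00, so EBIT − I = €81,258.40.
Degree of total leverage = total CM / (EBIT − interest) = €401,522.40 / €81,258.40 = 4.9413.

4.94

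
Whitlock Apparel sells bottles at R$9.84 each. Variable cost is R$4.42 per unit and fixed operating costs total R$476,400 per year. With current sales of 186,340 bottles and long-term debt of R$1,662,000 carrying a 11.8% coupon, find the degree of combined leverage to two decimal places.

Total contribution margin = 186,340 × R$5.42 = R$1,009,962.80.
Operating income = contribution − fixed costs = R$1,009,962.80 − R$476,400 = R$533,562.80. Interest = R$196,116.00.
DOL = R$1,009,962.80 ÷ R$533,562.80 = 1.8929; DFL = R$533,562.80 ÷ R$337,446.80 = 1.5812.
DCL = DOL × DFL = 1.8929 × 1.5812 = 2.9931.

2.99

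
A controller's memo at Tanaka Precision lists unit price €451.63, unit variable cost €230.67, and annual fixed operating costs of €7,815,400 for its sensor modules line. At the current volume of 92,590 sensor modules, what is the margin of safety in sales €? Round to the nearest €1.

€25,842,177

Each unit contributes €451.63 − €230.67 = €220.96. Break-even units = €7,815,400 ÷ €220.96 = 35,370.20; break-even revenue = 35,370.20 × €451.63 = €15,974,244.67.
Actual sales revenue = 92,590 × €451.63 = €41,816,421.70.
Margin of safety = €41,816,421.70 − €15,974,244.67 = €25,842,177.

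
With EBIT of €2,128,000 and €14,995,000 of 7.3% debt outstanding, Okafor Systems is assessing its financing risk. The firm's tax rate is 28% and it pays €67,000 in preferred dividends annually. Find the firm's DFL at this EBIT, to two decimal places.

Interest = €1,094,635.00.
Preferred dividends grossed up pre-tax: €67,000 / (1 − 0.28) = €93,055.56.
DFL = EBIT ÷ [EBIT − I − D_p/(1−t)] = €2,128,000 ÷ [€2,128,000 − €1,094,635.00 − €93,055.56] = €2,128,000 ÷ €940,309.44 = 2.2631.

2.26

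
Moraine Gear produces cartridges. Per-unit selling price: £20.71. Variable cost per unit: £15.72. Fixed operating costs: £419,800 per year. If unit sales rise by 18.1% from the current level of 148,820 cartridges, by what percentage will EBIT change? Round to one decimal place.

Total contribution margin = 148,820 × £4.99 = £742,611.80.
Operating income = contribution − fixed costs = £742,611.80 − £419,800 = £322,811.80.
DOL = contribution ÷ EBIT = £742,611.80 ÷ £322,811.80 = 2.3004.
%ΔEBIT = DOL × %ΔSales = 2.3004 × +18.1% = +41.6%.

+41.6%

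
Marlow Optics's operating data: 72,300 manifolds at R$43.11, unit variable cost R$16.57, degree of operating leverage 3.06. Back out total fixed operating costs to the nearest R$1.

Total contribution margin = 72,300 × R$26.54 = R$1,918,842.00.
DOL = contribution / EBIT, so EBIT = R$1,918,842.00 / 3.06 = R$627,072.55.
And FC = contribution − EBIT = R$1,918,842.00 − R$627,072.55 = R$1,291,769.

R$1,291,769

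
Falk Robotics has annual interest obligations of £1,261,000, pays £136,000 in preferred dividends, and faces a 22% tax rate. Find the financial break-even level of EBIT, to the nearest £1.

£1,435,359

Grossing the preferred dividend up to pre-tax terms: £136,000 / (1 − 0.22) = £174,358.97.
EPS = 0 when EBIT covers interest plus the pre-tax preferred burden: £1,261,000 + £174,358.97 = £1,435,358.97.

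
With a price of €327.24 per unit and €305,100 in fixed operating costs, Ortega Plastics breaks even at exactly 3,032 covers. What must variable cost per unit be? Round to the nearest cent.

€226.61

Contribution per unit must be FC / Q = €305,100 / 3,032 = €100.6266.
Variable cost per unit = €327.24 − €100.6266 = €226.61.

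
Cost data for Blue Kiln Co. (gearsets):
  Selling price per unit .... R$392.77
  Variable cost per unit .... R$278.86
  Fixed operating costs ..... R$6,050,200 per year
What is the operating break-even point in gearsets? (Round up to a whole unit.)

Contribution margin per unit = R$392.77 − R$278.86 = R$113.91.
Break-even Q = R$6,050,200 / R$113.91 = 53,113.86 → 53,114 gearsets.

53,114 gearsets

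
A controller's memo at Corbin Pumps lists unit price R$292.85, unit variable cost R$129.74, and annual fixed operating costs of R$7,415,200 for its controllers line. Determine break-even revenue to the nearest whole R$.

CM per unit = R$292.85 − R$129.74 = R$163.11; CM ratio = R$163.11 / R$292.85 = 0.5570.
Break-even sales = FC ÷ CM ratio = R$7,415,200 × R$292.85 / R$163.11 = R$13,313,355.

R$13,313,355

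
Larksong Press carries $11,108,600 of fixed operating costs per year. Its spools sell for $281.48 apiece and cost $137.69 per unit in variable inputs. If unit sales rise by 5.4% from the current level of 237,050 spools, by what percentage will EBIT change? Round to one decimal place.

+8.0%

Total contribution margin = 237,050 × $143.79 = $34,085,419.50.
Subtracting fixed costs: EBIT = $34,085,419.50 − $11,108,600 = $22,976,819.50.
DOL = contribution ÷ EBIT = $34,085,419.50 ÷ $22,976,819.50 = 1.4835.
%ΔEBIT = DOL × %ΔSales = 1.4835 × +5.4% = +8.0%.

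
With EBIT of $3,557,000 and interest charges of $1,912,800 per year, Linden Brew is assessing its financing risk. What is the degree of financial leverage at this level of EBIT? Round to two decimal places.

Annual interest charges come to $1,912,800.00.
Degree of financial leverage = EBIT / (EBIT − interest) = $3,557,000 / $1,644,200.00 = 2.1634.

2.16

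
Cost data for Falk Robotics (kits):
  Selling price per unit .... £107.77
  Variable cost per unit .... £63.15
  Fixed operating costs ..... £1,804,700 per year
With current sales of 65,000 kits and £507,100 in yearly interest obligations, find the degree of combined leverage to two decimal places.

4.93

At 65,000 units, contribution = 65,000 × £44.62 = £2,900,300.00.
Subtracting fixed costs: EBIT = £2,900,300.00 − £1,804,700 = £1,095,600.00. Interest = £507,100.00.
DOL = £2,900,300.00 ÷ £1,095,600.00 = 2.6472; DFL = £1,095,600.00 ÷ £588,500.00 = 1.8617.
Combined leverage = 2.6472 × 1.8617 = 4.9283.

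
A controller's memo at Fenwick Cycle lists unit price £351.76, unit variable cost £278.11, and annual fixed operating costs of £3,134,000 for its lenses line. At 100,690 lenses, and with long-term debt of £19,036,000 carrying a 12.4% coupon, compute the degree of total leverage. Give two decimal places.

Contribution at this volume is 100,690 × £73.65 = £7,415,818.50.
EBIT = £7,415,818.50 − £3,134,000 = £4,281,818.50. Interest = £2,360,464.00.
DOL = £7,415,818.50 ÷ £4,281,818.50 = 1.7319; DFL = £4,281,818.50 ÷ £1,921,354.50 = 2.2285.
Combined leverage = 1.7319 × 2.2285 = 3.8595.

3.86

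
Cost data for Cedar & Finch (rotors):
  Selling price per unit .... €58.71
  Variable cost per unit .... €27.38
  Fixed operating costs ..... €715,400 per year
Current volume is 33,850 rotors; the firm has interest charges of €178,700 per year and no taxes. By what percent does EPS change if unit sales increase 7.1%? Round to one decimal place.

Total contribution margin = 33,850 × €31.33 = €1,060,520.50.
Subtracting fixed costs: EBIT = €1,060,520.50 − €715,400 = €345,120.50.
After interest of €178,700.00, pre-tax earnings = €166,420.50.
Degree of combined leverage = contribution ÷ (EBIT − I) = €1,060,520.50 ÷ €166,420.50 = 6.3725.
EPS therefore changes by 6.3725 × (+7.1%) = +45.2%.

+45.2%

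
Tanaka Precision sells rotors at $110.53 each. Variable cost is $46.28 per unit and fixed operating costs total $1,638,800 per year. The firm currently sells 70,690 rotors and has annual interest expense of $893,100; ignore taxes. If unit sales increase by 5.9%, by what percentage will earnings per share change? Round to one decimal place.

Total contribution margin = 70,690 × $64.25 = $4,541,832.50.
EBIT = $4,541,832.50 − $1,638,800 = $2,903,032.50.
Interest = $893,100.00, so EBIT − I = $2,009,932.50.
DCL = total CM / (EBIT − I) = $4,541,832.50 / $2,009,932.50 = 2.2597.
%ΔEPS = DCL × %ΔSales = 2.2597 × +5.9% = +13.3%.

+13.3%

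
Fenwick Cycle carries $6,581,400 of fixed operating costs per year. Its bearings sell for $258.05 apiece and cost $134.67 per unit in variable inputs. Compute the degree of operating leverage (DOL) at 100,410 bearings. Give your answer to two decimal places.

Contribution at this volume is 100,410 × $123.38 = $12,388,585.80.
Operating income = contribution − fixed costs = $12,388,585.80 − $6,581,400 = $5,807,185.80.
DOL = contribution ÷ EBIT = $12,388,585.80 ÷ $5,807,185.80 = 2.1333.

2.13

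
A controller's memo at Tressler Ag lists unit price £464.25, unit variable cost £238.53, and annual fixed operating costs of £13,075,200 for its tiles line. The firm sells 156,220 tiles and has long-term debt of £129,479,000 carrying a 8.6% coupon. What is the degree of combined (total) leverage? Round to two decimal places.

Total contribution margin = 156,220 × £225.72 = £35,261,978.40.
Subtracting fixed costs: EBIT = £35,261,978.40 − £13,075,200 = £22,186,778.40. Interest = £11,135,194.00, so EBIT − I = £11,051,584.40.
DCL = contribution ÷ (EBIT − I) = £35,261,978.40 ÷ £11,051,584.40 = 3.1907.

3.19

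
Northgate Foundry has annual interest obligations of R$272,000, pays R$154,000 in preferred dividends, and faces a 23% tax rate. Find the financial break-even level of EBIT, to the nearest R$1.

R$472,000

Grossing the preferred dividend up to pre-tax terms: R$154,000 / (1 − 0.23) = R$200,000.00.
Financial break-even EBIT = interest + D_p ÷ (1 − t) = R$272,000 + R$200,000.00 = R$472,000.00.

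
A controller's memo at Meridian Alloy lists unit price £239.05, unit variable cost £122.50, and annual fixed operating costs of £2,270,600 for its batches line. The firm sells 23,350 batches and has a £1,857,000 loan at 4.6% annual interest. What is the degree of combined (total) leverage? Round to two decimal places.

7.45

Contribution at this volume is 23,350 × £116.55 = £2,721,442.50.
EBIT = £2,721,442.50 − £2,270,600 = £450,842.50. Interest = £85,422.00.
DOL = £2,721,442.50 ÷ £450,842.50 = 6.0363; DFL = £450,842.50 ÷ £365,420.50 = 1.2338.
DCL = DOL × DFL = 6.0363 × 1.2338 = 7.4476.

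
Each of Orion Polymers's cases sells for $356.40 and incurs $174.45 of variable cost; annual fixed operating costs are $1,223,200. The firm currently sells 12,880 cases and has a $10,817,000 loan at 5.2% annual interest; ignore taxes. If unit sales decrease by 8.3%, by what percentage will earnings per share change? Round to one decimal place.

-34.9%

Contribution at this volume is 12,880 × $181.95 = $2,343,516.00.
Subtracting fixed costs: EBIT = $2,343,516.00 − $1,223,200 = $1,120,316.00.
Interest = $562,484.00, so EBIT − I = $557,832.00.
Degree of combined leverage = contribution ÷ (EBIT − I) = $2,343,516.00 ÷ $557,832.00 = 4.2011.
%ΔEPS = DCL × %ΔSales = 4.2011 × -8.3% = -34.9%.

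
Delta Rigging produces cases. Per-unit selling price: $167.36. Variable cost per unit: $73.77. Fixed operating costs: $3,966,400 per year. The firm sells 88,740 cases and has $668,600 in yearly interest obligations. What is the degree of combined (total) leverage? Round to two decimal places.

2.26

Total contribution margin = 88,740 × $93.59 = $8,305,176.60.
Operating income = contribution − fixed costs = $8,305,176.60 − $3,966,400 = $4,338,776.60. Interest = $668,600.00, so EBIT − I = $3,670,176.60.
Degree of total leverage = total CM / (EBIT − interest) = $8,305,176.60 / $3,670,176.60 = 2.2629.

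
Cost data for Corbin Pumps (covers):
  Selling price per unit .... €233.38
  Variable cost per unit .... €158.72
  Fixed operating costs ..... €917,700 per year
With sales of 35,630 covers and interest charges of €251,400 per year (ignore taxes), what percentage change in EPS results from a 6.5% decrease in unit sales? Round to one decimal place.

Contribution at this volume is 35,630 × €74.66 = €2,660,135.80.
Operating income = contribution − fixed costs = €2,660,135.80 − €917,700 = €1,742,435.80.
After interest of €251,400.00, pre-tax earnings = €1,491,035.80.
DCL = total CM / (EBIT − I) = €2,660,135.80 / €1,491,035.80 = 1.7841.
EPS therefore changes by 1.7841 × (-6.5%) = -11.6%.

-11.6%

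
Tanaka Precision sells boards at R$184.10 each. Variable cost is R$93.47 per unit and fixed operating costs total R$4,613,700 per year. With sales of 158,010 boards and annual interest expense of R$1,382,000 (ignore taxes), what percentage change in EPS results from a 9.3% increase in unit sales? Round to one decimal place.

Total contribution margin = 158,010 × R$90.63 = R$14,320,446.30.
EBIT = R$14,320,446.30 − R$4,613,700 = R$9,706,746.30.
Interest = R$1,382,000.00, so EBIT − I = R$8,324,746.30.
Degree of combined leverage = contribution ÷ (EBIT − I) = R$14,320,446.30 ÷ R$8,324,746.30 = 1.7202.
%ΔEPS = DCL × %ΔSales = 1.7202 × +9.3% = +16.0%.

+16.0%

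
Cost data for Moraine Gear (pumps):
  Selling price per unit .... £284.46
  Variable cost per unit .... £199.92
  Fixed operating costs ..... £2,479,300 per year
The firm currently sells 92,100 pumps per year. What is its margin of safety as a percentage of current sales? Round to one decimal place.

68.2%

Unit CM = price − variable cost = £284.46 − £199.92 = £84.54. Break-even units = £2,479,300 ÷ £84.54 = 29,326.95; break-even revenue = 29,326.95 × £284.46 = £8,342,343.01.
Actual sales revenue = 92,100 × £284.46 = £26,198,766.00.
Margin of safety = (£26,198,766.00 − £8,342,343.01) ÷ £26,198,766.00 = 68.2%.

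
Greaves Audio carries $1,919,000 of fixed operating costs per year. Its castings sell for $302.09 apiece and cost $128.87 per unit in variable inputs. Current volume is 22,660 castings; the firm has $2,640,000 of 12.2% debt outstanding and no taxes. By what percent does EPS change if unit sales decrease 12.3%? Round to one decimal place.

-28.7%

At 22,660 units, contribution = 22,660 × $173.22 = $3,925,165.20.
EBIT = $3,925,165.20 − $1,919,000 = $2,006,165.20.
After interest of $322,080.00, pre-tax earnings = $1,684,085.20.
DCL = total CM / (EBIT − I) = $3,925,165.20 / $1,684,085.20 = 2.3307.
EPS therefore changes by 2.3307 × (-12.3%) = -28.7%.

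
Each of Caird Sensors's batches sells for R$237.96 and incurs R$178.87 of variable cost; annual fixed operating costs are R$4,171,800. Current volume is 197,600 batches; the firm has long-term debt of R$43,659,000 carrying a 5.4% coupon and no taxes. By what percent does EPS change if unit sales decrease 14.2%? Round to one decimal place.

-32.2%

At 197,600 units, contribution = 197,600 × R$59.09 = R$11,676,184.00.
Subtracting fixed costs: EBIT = R$11,676,184.00 − R$4,171,800 = R$7,504,384.00.
After interest of R$2,357,586.00, pre-tax earnings = R$5,146,798.00.
Degree of combined leverage = contribution ÷ (EBIT − I) = R$11,676,184.00 ÷ R$5,146,798.00 = 2.2686.
EPS therefore changes by 2.2686 × (-14.2%) = -32.2%.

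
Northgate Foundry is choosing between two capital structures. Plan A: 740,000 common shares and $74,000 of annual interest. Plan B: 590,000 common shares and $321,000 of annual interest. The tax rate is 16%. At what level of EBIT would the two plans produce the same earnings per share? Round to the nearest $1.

$1,292,533

At indifference, (EBIT − 74,000)(1 − t)/740,000 = (EBIT − 321,000)(1 − t)/590,000.
The (1 − t) factor cancels: (EBIT − 74,000) × 590,000 = (EBIT − 321,000) × 740,000.
Solving, EBIT = (321,000·740,000 − 74,000·590,000) / (740,000 − 590,000) = 193,880,000,000 / 150,000 = 1,292,533.33.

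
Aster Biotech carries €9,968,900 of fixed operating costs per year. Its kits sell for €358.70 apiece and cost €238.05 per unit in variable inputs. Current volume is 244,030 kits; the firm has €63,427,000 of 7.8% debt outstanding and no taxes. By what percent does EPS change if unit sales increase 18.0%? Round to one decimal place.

Contribution at this volume is 244,030 × €120.65 = €29,442,219.50.
Operating income = contribution − fixed costs = €29,442,219.50 − €9,968,900 = €19,473,319.50.
After interest of €4,947,306.00, pre-tax earnings = €14,526,013.50.
Degree of combined leverage = contribution ÷ (EBIT − I) = €29,442,219.50 ÷ €14,526,013.50 = 2.0269.
EPS therefore changes by 2.0269 × (+18.0%) = +36.5%.

+36.5%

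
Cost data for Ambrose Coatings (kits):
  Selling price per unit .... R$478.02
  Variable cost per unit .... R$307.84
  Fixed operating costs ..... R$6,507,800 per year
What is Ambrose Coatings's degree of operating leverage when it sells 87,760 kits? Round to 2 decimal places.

At 87,760 units, contribution = 87,760 × R$170.18 = R$14,934,996.80.
Operating income = contribution − fixed costs = R$14,934,996.80 − R$6,507,800 = R$8,427,196.80.
So DOL = total CM / EBIT = R$14,934,996.80 / R$8,427,196.80 = 1.7722.

1.77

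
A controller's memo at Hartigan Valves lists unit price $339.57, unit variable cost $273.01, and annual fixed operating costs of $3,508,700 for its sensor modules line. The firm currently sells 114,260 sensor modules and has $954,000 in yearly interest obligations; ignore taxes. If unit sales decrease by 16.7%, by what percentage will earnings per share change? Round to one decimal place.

At 114,260 units, contribution = 114,260 × $66.56 = $7,605,145.60.
Operating income = contribution − fixed costs = $7,605,145.60 − $3,508,700 = $4,096,445.60.
Interest = $954,000.00, so EBIT − I = $3,142,445.60.
DCL = total CM / (EBIT − I) = $7,605,145.60 / $3,142,445.60 = 2.4201.
%ΔEPS = DCL × %ΔSales = 2.4201 × -16.7% = -40.4%.

-40.4%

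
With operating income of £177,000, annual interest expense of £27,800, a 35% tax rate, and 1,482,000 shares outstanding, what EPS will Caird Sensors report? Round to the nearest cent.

£0.07

Pre-tax income = £177,000 − £27,800.00 = £149,200.00.
Net income = £149,200.00 × (1 − 0.35) = £96,980.00.
EPS = £96,980.00 ÷ 1,482,000 = £0.07.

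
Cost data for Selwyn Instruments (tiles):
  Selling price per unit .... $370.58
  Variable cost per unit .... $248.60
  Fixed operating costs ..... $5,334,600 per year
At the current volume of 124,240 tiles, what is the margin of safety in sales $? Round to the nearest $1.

Contribution margin per unit = $370.58 − $248.60 = $121.98. Break-even units = $5,334,600 ÷ $121.98 = 43,733.40; break-even revenue = 43,733.40 × $370.58 = $16,206,722.97.
Current sales = 124,240 × $370.58 = $46,040,859.20.
Margin of safety = $46,040,859.20 − $16,206,722.97 = $29,834,136.

$29,834,136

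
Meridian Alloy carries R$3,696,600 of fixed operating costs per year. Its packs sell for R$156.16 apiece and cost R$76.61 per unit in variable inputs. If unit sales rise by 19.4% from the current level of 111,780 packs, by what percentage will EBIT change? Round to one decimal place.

+33.2%

Total contribution margin = 111,780 × R$79.55 = R$8,892,099.00.
EBIT = R$8,892,099.00 − R$3,696,600 = R$5,195,499.00.
DOL = contribution ÷ EBIT = R$8,892,099.00 ÷ R$5,195,499.00 = 1.7115.
So EBIT moves 1.7115 × (+19.4%) = +33.2%.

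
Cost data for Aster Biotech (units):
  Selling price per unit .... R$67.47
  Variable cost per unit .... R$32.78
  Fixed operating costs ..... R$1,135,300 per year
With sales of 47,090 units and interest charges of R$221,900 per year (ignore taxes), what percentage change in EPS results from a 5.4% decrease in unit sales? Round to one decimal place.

At 47,090 units, contribution = 47,090 × R$34.69 = R$1,633,552.10.
EBIT = R$1,633,552.10 − R$1,135,300 = R$498,252.10.
Interest = R$221,900.00, so EBIT − I = R$276,352.10.
DCL = total CM / (EBIT − I) = R$1,633,552.10 / R$276,352.10 = 5.9111.
%ΔEPS = DCL × %ΔSales = 5.9111 × -5.4% = -31.9%.

-31.9%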